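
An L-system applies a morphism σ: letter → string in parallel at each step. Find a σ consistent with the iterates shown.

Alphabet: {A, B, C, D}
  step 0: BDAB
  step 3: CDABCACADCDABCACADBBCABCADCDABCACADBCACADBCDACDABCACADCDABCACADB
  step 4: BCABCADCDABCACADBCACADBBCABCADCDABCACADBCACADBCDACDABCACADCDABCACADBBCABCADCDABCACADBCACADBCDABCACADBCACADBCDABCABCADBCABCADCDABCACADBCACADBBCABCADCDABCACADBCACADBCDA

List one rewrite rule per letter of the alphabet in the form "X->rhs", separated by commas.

  step 3 ⇒ step 4: CDABCACADCDABCACADBBCABCADCDABCACADBCACADBCDACDABCACADCDABCACADB ⇒ BCA·B·CAD·CDA·BCA·CAD·BCA·CAD·B·BCA·B·CAD·CDA·BCA·CAD·BCA·CAD·B·CDA·CDA·BCA·CAD·CDA·BCA·CAD·B·BCA·B·CAD·CDA·BCA·CAD·BCA·CAD·B·CDA·BCA·CAD·BCA·CAD·B·CDA·BCA·B·CAD·BCA·B·CAD·CDA·BCA·CAD·BCA·CAD·B·BCA·B·CAD·CDA·BCA·CAD·BCA·CAD·B·CDA
    A ↦ CAD
    B ↦ CDA
    C ↦ BCA
    D ↦ B

A->CAD, B->CDA, C->BCA, D->B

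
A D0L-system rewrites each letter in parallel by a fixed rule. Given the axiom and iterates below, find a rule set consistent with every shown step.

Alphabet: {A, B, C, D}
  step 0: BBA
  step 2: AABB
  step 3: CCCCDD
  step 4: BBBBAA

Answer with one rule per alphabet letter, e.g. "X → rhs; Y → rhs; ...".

  step 3 ⇒ step 4: CCCCDD ⇒ B·B·B·B·A·A
    C ↦ B
    D ↦ A
  step 2 ⇒ step 3: AABB ⇒ CC·CC·D·D
    A ↦ CC
  step 2 ⇒ step 3: AABB ⇒ CC·CC·D·D
    B ↦ D

A->CC, B->D, C->B, D->A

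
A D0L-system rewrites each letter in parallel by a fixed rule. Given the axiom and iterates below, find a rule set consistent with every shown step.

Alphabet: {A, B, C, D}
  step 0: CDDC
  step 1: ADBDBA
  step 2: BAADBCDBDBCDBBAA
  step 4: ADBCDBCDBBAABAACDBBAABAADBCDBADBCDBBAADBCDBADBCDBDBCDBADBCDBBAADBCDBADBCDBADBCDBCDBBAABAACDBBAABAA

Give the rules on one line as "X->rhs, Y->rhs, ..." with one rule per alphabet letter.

A->BAA, B->CDB, C->A, D->DB

  step 1 ⇒ step 2: ADBDBA ⇒ BAA·DB·CDB·DB·CDB·BAA
    A ↦ BAA
    B ↦ CDB
    D ↦ DB
  step 0 ⇒ step 1: CDDC ⇒ A·DB·DB·A
    C ↦ A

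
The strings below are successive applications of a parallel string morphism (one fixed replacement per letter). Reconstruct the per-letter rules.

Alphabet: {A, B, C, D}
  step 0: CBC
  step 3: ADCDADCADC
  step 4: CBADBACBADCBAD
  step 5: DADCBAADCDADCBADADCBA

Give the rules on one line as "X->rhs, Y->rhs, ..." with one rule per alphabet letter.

  step 4 ⇒ step 5: CBADBACBADCBAD ⇒ D·AD·C·BA·AD·C·D·AD·C·BA·D·AD·C·BA
    A ↦ C
    B ↦ AD
    C ↦ D
    D ↦ BA

A->C, B->AD, C->D, D->BA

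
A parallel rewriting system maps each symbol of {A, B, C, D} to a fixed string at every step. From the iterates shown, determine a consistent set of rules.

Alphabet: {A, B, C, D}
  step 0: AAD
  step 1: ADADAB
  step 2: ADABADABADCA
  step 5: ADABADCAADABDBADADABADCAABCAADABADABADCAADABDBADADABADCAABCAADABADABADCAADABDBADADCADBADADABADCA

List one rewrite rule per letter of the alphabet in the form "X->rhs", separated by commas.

A->AD, B->CA, C->DB, D->AB

  step 1 ⇒ step 2: ADADAB ⇒ AD·AB·AD·AB·AD·CA
    A ↦ AD
    B ↦ CA
    D ↦ AB
    C ↦ DB  (constrained at step 2)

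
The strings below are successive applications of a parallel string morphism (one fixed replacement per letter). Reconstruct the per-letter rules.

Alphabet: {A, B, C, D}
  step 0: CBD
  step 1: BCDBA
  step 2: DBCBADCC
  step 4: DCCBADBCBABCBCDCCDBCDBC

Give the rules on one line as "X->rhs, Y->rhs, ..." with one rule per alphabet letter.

A->CC, B->D, C->BC, D->BA

  step 1 ⇒ step 2: BCDBA ⇒ D·BC·BA·D·CC
    A ↦ CC
    B ↦ D
    C ↦ BC
    D ↦ BA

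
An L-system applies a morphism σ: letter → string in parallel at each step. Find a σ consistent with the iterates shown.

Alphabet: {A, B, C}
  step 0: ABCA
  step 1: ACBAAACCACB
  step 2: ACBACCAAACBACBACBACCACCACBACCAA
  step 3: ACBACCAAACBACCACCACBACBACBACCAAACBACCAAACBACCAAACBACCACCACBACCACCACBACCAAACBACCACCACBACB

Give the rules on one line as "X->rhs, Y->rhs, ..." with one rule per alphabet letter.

  step 2 ⇒ step 3: ACBACCAAACBACBACBACCACCACBACCAA ⇒ ACB·ACC·AA·ACB·ACC·ACC·ACB·ACB·ACB·ACC·AA·ACB·ACC·AA·ACB·ACC·AA·ACB·ACC·ACC·ACB·ACC·ACC·ACB·ACC·AA·ACB·ACC·ACC·ACB·ACB
    A ↦ ACB
    B ↦ AA
    C ↦ ACC

A->ACB, B->AA, C->ACC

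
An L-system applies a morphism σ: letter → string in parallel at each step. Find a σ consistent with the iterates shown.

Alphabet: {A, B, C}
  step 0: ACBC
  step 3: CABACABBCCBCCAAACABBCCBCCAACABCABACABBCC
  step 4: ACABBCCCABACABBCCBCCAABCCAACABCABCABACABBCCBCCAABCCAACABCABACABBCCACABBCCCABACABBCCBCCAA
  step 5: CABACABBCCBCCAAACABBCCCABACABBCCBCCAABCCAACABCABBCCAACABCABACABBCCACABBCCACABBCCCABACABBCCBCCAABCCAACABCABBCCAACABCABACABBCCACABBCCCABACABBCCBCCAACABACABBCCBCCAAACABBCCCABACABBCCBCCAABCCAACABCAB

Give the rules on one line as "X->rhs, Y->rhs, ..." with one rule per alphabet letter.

A->CAB, B->BCC, C->A

  step 4 ⇒ step 5: ACABBCCCABACABBCCBCCAABCCAACABCABCABACABBCCBCCAABCCAACABCABACABBCCACABBCCCABACABBCCBCCAA ⇒ CAB·A·CAB·BCC·BCC·A·A·A·CAB·BCC·CAB·A·CAB·BCC·BCC·A·A·BCC·A·A·CAB·CAB·BCC·A·A·CAB·CAB·A·CAB·BCC·A·CAB·BCC·A·CAB·BCC·CAB·A·CAB·BCC·BCC·A·A·BCC·A·A·CAB·CAB·BCC·A·A·CAB·CAB·A·CAB·BCC·A·CAB·BCC·CAB·A·CAB·BCC·BCC·A·A·CAB·A·CAB·BCC·BCC·A·A·A·CAB·BCC·CAB·A·CAB·BCC·BCC·A·A·BCC·A·A·CAB·CAB
    A ↦ CAB
    B ↦ BCC
    C ↦ A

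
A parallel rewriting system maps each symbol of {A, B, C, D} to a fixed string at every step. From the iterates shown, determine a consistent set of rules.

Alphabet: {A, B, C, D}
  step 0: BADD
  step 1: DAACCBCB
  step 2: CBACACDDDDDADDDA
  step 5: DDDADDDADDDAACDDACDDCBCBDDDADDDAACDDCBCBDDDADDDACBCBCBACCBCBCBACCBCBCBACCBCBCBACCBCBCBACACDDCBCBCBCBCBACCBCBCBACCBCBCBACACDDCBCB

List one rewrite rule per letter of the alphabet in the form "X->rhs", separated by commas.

  step 1 ⇒ step 2: DAACCBCB ⇒ CB·AC·AC·DD·DD·DA·DD·DA
    A ↦ AC
    B ↦ DA
    C ↦ DD
    D ↦ CB

A->AC, B->DA, C->DD, D->CB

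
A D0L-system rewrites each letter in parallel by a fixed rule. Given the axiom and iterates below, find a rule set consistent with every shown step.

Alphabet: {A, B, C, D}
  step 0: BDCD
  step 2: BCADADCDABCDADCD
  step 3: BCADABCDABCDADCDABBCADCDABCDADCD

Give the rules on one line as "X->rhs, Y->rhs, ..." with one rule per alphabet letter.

A->AB, B->BC, C->AD, D->CD

  step 2 ⇒ step 3: BCADADCDABCDADCD ⇒ BC·AD·AB·CD·AB·CD·AD·CD·AB·BC·AD·CD·AB·CD·AD·CD
    A ↦ AB
    B ↦ BC
    C ↦ AD
    D ↦ CD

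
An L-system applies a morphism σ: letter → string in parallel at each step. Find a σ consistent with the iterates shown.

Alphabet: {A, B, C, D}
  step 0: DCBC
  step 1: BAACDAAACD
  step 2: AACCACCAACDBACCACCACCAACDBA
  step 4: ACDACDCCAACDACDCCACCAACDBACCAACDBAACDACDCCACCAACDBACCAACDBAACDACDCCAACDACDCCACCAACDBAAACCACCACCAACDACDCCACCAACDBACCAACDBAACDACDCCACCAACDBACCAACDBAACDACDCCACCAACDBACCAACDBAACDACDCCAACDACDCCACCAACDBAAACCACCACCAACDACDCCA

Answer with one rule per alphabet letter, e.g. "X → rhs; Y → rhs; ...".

A->CCA, B->AA, C->ACD, D->BA

  step 1 ⇒ step 2: BAACDAAACD ⇒ AA·CCA·CCA·ACD·BA·CCA·CCA·CCA·ACD·BA
    A ↦ CCA
    B ↦ AA
    C ↦ ACD
    D ↦ BA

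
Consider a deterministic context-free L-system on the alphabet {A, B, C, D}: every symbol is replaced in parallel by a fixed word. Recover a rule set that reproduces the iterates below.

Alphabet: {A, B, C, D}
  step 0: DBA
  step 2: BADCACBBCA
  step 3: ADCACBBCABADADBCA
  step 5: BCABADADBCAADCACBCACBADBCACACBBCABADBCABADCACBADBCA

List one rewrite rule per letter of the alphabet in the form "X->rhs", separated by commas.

A->CA, B->AD, C->B, D->CB

  step 2 ⇒ step 3: BADCACBBCA ⇒ AD·CA·CB·B·CA·B·AD·AD·B·CA
    A ↦ CA
    B ↦ AD
    C ↦ B
    D ↦ CB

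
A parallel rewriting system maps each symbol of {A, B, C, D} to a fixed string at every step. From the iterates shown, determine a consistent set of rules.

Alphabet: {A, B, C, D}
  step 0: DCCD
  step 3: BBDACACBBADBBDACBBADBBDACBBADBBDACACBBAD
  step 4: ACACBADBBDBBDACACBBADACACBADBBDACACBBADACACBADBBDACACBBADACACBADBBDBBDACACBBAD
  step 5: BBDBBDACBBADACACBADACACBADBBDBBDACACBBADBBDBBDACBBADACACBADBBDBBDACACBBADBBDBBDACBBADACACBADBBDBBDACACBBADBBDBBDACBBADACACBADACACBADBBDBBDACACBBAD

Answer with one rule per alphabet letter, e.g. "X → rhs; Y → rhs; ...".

A->B, B->AC, C->BD, D->BAD

  step 4 ⇒ step 5: ACACBADBBDBBDACACBBADACACBADBBDACACBBADACACBADBBDACACBBADACACBADBBDBBDACACBBAD ⇒ B·BD·B·BD·AC·B·BAD·AC·AC·BAD·AC·AC·BAD·B·BD·B·BD·AC·AC·B·BAD·B·BD·B·BD·AC·B·BAD·AC·AC·BAD·B·BD·B·BD·AC·AC·B·BAD·B·BD·B·BD·AC·B·BAD·AC·AC·BAD·B·BD·B·BD·AC·AC·B·BAD·B·BD·B·BD·AC·B·BAD·AC·AC·BAD·AC·AC·BAD·B·BD·B·BD·AC·AC·B·BAD
    A ↦ B
    B ↦ AC
    C ↦ BD
    D ↦ BAD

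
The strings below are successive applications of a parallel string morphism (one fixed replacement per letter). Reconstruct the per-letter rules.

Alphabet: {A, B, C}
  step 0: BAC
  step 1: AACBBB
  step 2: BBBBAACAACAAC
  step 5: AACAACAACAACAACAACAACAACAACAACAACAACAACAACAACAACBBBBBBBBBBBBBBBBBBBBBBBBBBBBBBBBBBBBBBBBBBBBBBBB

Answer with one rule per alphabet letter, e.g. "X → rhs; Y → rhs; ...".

A->B, B->AAC, C->BB

  step 1 ⇒ step 2: AACBBB ⇒ B·B·BB·AAC·AAC·AAC
    A ↦ B
    B ↦ AAC
    C ↦ BB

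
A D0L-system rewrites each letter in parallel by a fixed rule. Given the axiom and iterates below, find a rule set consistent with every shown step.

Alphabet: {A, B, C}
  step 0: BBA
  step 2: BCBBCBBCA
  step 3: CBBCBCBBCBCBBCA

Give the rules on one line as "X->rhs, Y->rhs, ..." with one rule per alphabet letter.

  step 2 ⇒ step 3: BCBBCBBCA ⇒ CB·B·CB·CB·B·CB·CB·B·CA
    A ↦ CA
    B ↦ CB
    C ↦ B

A->CA, B->CB, C->B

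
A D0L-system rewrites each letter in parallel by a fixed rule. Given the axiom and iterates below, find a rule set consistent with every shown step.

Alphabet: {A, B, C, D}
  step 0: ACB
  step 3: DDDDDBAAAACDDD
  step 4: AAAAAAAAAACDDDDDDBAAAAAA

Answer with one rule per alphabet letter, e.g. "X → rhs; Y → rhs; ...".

A->D, B->CD, C->DB, D->AA

  step 3 ⇒ step 4: DDDDDBAAAACDDD ⇒ AA·AA·AA·AA·AA·CD·D·D·D·D·DB·AA·AA·AA
    A ↦ D
    B ↦ CD
    C ↦ DB
    D ↦ AA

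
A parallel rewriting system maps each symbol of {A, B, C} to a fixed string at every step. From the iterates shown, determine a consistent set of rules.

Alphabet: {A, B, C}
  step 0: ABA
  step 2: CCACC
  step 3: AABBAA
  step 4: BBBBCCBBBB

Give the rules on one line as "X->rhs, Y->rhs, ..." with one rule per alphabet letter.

  step 3 ⇒ step 4: AABBAA ⇒ BB·BB·C·C·BB·BB
    A ↦ BB
    B ↦ C
  step 2 ⇒ step 3: CCACC ⇒ A·A·BB·A·A
    C ↦ A

A->BB, B->C, C->A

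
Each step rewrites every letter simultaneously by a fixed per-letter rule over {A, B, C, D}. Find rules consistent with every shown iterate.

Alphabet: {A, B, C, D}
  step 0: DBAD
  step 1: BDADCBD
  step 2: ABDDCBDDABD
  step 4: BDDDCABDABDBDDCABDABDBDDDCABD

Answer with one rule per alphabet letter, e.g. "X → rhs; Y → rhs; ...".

  step 1 ⇒ step 2: BDADCBD ⇒ A·BD·DC·BD·D·A·BD
    A ↦ DC
    B ↦ A
    C ↦ D
    D ↦ BD

A->DC, B->A, C->D, D->BD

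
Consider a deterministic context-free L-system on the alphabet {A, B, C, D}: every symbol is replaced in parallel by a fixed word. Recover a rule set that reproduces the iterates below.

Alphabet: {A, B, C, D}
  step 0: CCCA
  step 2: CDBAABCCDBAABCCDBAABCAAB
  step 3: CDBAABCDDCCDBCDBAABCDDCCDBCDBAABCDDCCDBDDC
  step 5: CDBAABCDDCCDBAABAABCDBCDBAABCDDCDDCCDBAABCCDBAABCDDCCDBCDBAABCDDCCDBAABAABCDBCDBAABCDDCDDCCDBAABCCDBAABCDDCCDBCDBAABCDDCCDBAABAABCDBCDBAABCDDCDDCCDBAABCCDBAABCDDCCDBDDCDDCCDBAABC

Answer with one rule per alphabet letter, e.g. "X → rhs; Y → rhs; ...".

  step 2 ⇒ step 3: CDBAABCCDBAABCCDBAABCAAB ⇒ CDB·AAB·C·D·D·C·CDB·CDB·AAB·C·D·D·C·CDB·CDB·AAB·C·D·D·C·CDB·D·D·C
    A ↦ D
    B ↦ C
    C ↦ CDB
    D ↦ AAB

A->D, B->C, C->CDB, D->AAB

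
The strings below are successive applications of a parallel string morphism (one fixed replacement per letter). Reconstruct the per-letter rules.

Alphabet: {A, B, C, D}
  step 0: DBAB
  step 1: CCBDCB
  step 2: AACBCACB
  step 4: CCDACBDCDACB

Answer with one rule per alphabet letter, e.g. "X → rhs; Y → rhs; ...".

A->D, B->CB, C->A, D->C

  step 1 ⇒ step 2: CCBDCB ⇒ A·A·CB·C·A·CB
    B ↦ CB
    C ↦ A
    D ↦ C
  step 0 ⇒ step 1: DBAB ⇒ C·CB·D·CB
    A ↦ D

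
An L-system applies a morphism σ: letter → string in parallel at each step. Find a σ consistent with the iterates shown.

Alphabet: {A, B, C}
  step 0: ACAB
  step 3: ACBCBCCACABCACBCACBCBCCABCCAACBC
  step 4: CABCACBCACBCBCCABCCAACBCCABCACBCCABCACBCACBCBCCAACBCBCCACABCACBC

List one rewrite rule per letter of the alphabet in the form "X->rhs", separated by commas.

A->CA, B->AC, C->BC

  step 3 ⇒ step 4: ACBCBCCACABCACBCACBCBCCABCCAACBC ⇒ CA·BC·AC·BC·AC·BC·BC·CA·BC·CA·AC·BC·CA·BC·AC·BC·CA·BC·AC·BC·AC·BC·BC·CA·AC·BC·BC·CA·CA·BC·AC·BC
    A ↦ CA
    B ↦ AC
    C ↦ BC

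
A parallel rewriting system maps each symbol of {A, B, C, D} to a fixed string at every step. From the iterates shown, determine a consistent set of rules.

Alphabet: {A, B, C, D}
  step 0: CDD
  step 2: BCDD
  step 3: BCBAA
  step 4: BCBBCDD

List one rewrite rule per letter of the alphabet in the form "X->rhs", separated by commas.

  step 3 ⇒ step 4: BCBAA ⇒ BC·B·BC·D·D
    A ↦ D
    B ↦ BC
    C ↦ B
  step 2 ⇒ step 3: BCDD ⇒ BC·B·A·A
    D ↦ A

A->D, B->BC, C->B, D->A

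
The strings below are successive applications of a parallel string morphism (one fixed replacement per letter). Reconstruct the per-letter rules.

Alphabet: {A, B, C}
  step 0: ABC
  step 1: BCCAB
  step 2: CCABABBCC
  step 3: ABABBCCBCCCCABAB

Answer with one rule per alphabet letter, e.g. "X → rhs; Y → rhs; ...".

  step 2 ⇒ step 3: CCABABBCC ⇒ AB·AB·B·CC·B·CC·CC·AB·AB
    A ↦ B
    B ↦ CC
    C ↦ AB

A->B, B->CC, C->AB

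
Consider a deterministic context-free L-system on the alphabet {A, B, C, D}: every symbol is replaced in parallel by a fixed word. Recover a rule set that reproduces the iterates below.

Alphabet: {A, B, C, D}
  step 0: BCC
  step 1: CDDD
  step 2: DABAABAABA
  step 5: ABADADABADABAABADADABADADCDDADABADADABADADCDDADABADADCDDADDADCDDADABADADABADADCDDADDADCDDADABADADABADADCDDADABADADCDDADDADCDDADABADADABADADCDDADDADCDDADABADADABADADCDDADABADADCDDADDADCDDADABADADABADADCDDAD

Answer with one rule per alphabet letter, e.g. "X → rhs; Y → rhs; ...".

  step 1 ⇒ step 2: CDDD ⇒ D·ABA·ABA·ABA
    C ↦ D
    D ↦ ABA
    A ↦ DAD  (constrained at step 2)
  step 0 ⇒ step 1: BCC ⇒ CD·D·D
    B ↦ CD

A->DAD, B->CD, C->D, D->ABA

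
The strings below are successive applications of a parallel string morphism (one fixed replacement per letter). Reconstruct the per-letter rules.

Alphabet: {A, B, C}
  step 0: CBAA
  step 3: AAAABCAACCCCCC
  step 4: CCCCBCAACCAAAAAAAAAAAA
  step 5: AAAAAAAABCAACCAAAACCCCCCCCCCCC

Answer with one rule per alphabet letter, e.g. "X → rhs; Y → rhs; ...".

A->C, B->BC, C->AA

  step 4 ⇒ step 5: CCCCBCAACCAAAAAAAAAAAA ⇒ AA·AA·AA·AA·BC·AA·C·C·AA·AA·C·C·C·C·C·C·C·C·C·C·C·C
    A ↦ C
    B ↦ BC
    C ↦ AA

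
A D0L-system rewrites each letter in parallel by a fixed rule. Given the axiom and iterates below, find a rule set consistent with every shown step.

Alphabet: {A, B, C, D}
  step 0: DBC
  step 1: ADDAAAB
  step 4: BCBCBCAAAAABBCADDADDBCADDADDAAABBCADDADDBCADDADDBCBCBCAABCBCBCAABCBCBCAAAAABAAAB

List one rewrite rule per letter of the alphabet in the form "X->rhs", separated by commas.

  step 0 ⇒ step 1: DBC ⇒ ADD·AA·AB
    B ↦ AA
    C ↦ AB
    D ↦ ADD
    A ↦ BC  (constrained at step 1)

A->BC, B->AA, C->AB, D->ADD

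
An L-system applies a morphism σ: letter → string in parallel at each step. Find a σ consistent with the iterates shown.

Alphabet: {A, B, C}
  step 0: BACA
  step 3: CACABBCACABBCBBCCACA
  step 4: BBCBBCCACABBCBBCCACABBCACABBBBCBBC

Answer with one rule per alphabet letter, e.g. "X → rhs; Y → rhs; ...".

  step 3 ⇒ step 4: CACABBCACABBCBBCCACA ⇒ BB·C·BB·C·CA·CA·BB·C·BB·C·CA·CA·BB·CA·CA·BB·BB·C·BB·C
    A ↦ C
    B ↦ CA
    C ↦ BB

A->C, B->CA, C->BB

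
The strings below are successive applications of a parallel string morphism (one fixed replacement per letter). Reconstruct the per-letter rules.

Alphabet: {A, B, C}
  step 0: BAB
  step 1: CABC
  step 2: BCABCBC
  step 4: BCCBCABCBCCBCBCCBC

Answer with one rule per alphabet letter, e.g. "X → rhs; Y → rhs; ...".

  step 1 ⇒ step 2: CABC ⇒ BC·AB·C·BC
    A ↦ AB
    B ↦ C
    C ↦ BC

A->AB, B->C, C->BC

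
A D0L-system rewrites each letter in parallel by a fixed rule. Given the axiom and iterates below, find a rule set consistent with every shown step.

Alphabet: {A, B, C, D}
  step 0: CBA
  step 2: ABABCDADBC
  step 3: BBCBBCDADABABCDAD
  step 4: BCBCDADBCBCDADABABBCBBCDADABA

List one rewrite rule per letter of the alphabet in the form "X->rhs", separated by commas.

  step 3 ⇒ step 4: BBCBBCDADABABCDAD ⇒ BC·BC·DAD·BC·BC·DAD·A·B·A·B·BC·B·BC·DAD·A·B·A
    A ↦ B
    B ↦ BC
    C ↦ DAD
    D ↦ A

A->B, B->BC, C->DAD, D->A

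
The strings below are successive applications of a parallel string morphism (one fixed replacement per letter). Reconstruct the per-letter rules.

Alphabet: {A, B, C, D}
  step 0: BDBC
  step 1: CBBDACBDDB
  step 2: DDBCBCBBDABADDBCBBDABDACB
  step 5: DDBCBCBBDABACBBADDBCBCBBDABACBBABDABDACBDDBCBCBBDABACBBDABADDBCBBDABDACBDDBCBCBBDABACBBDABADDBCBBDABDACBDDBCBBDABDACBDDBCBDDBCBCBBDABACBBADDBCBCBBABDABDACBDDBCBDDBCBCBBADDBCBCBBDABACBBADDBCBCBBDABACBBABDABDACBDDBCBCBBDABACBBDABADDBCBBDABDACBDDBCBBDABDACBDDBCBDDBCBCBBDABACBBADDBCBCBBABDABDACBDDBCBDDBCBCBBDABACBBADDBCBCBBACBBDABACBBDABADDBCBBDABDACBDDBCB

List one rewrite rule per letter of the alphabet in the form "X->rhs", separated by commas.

A->BA, B->CB, C->DDB, D->BDA

  step 1 ⇒ step 2: CBBDACBDDB ⇒ DDB·CB·CB·BDA·BA·DDB·CB·BDA·BDA·CB
    A ↦ BA
    B ↦ CB
    C ↦ DDB
    D ↦ BDA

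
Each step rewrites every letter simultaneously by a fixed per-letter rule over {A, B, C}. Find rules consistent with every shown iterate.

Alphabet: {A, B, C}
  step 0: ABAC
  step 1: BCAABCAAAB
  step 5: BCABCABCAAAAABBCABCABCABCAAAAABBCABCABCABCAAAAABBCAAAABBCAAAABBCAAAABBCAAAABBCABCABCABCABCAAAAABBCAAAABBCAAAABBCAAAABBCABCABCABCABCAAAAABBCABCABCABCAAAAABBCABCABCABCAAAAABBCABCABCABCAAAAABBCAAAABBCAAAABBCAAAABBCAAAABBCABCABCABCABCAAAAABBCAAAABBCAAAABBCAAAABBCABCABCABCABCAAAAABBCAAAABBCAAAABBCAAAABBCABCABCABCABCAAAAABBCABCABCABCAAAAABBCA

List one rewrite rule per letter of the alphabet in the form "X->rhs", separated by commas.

A->BCA, B->A, C->AAB

  step 0 ⇒ step 1: ABAC ⇒ BCA·A·BCA·AAB
    A ↦ BCA
    B ↦ A
    C ↦ AAB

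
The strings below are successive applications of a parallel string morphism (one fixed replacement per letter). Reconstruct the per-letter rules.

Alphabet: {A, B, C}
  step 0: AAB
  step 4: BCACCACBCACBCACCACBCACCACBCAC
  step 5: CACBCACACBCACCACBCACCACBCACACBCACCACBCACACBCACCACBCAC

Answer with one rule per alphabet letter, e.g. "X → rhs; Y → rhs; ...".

  step 4 ⇒ step 5: BCACCACBCACBCACCACBCACCACBCAC ⇒ C·AC·BC·AC·AC·BC·AC·C·AC·BC·AC·C·AC·BC·AC·AC·BC·AC·C·AC·BC·AC·AC·BC·AC·C·AC·BC·AC
    A ↦ BC
    B ↦ C
    C ↦ AC

A->BC, B->C, C->AC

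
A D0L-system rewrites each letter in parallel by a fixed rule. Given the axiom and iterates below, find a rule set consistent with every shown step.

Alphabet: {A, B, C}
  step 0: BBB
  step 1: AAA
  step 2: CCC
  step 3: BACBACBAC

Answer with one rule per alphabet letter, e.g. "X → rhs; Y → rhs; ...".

A->C, B->A, C->BAC

  step 2 ⇒ step 3: CCC ⇒ BAC·BAC·BAC
    C ↦ BAC
  step 1 ⇒ step 2: AAA ⇒ C·C·C
    A ↦ C
  step 0 ⇒ step 1: BBB ⇒ A·A·A
    B ↦ A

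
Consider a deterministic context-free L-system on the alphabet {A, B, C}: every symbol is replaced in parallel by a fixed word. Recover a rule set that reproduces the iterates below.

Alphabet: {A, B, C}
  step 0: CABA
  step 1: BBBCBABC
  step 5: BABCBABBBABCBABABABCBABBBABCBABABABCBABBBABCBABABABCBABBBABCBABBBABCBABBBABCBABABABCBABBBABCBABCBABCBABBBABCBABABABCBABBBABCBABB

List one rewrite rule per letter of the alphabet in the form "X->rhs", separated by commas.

  step 0 ⇒ step 1: CABA ⇒ BB·BC·BA·BC
    A ↦ BC
    B ↦ BA
    C ↦ BB

A->BC, B->BA, C->BB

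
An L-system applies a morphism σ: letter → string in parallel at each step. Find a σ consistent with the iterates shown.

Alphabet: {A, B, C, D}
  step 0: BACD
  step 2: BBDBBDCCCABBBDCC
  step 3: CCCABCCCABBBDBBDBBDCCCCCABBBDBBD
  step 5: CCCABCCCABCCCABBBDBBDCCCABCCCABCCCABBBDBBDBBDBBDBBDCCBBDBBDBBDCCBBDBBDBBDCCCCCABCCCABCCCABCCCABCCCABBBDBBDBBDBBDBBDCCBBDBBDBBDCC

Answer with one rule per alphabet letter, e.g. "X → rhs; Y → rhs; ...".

A->C, B->C, C->BBD, D->CAB

  step 2 ⇒ step 3: BBDBBDCCCABBBDCC ⇒ C·C·CAB·C·C·CAB·BBD·BBD·BBD·C·C·C·C·CAB·BBD·BBD
    A ↦ C
    B ↦ C
    C ↦ BBD
    D ↦ CAB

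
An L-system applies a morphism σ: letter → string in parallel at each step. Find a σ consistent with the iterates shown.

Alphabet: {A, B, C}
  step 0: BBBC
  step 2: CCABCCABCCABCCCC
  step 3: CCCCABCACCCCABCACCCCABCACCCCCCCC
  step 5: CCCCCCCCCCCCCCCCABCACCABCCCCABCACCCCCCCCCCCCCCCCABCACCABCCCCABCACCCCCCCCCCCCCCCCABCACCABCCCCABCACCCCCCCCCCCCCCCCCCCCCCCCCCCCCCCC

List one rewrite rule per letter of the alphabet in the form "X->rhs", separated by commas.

A->AB, B->CA, C->CC

  step 2 ⇒ step 3: CCABCCABCCABCCCC ⇒ CC·CC·AB·CA·CC·CC·AB·CA·CC·CC·AB·CA·CC·CC·CC·CC
    A ↦ AB
    B ↦ CA
    C ↦ CC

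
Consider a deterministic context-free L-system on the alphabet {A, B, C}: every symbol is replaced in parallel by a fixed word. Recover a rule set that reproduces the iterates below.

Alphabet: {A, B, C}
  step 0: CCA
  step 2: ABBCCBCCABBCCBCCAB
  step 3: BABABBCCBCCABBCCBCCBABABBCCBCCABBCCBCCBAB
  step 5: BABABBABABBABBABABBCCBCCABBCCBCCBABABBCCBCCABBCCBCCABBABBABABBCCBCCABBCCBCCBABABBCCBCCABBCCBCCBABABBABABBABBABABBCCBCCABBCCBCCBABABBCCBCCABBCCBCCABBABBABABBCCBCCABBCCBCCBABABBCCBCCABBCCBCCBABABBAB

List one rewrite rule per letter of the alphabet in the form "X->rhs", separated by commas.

A->B, B->AB, C->BCC

  step 2 ⇒ step 3: ABBCCBCCABBCCBCCAB ⇒ B·AB·AB·BCC·BCC·AB·BCC·BCC·B·AB·AB·BCC·BCC·AB·BCC·BCC·B·AB
    A ↦ B
    B ↦ AB
    C ↦ BCC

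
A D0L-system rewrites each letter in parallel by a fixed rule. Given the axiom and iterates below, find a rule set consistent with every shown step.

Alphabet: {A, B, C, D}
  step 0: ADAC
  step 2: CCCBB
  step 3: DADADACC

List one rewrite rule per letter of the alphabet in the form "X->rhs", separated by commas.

A->B, B->C, C->DA, D->B

  step 2 ⇒ step 3: CCCBB ⇒ DA·DA·DA·C·C
    B ↦ C
    C ↦ DA
    A ↦ B  (constrained at step 0)
    D ↦ B  (constrained at step 0)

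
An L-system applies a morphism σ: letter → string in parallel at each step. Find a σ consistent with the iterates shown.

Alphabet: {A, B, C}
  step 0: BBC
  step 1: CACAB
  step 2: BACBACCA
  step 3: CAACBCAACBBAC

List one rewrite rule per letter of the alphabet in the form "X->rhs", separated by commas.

A->AC, B->CA, C->B

  step 2 ⇒ step 3: BACBACCA ⇒ CA·AC·B·CA·AC·B·B·AC
    A ↦ AC
    B ↦ CA
    C ↦ B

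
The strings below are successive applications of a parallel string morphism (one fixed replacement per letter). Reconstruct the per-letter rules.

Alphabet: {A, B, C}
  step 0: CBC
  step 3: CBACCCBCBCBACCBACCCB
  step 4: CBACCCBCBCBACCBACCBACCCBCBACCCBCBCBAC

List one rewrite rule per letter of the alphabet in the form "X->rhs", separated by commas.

  step 3 ⇒ step 4: CBACCCBCBCBACCBACCCB ⇒ CB·AC·C·CB·CB·CB·AC·CB·AC·CB·AC·C·CB·CB·AC·C·CB·CB·CB·AC
    A ↦ C
    B ↦ AC
    C ↦ CB

A->C, B->AC, C->CB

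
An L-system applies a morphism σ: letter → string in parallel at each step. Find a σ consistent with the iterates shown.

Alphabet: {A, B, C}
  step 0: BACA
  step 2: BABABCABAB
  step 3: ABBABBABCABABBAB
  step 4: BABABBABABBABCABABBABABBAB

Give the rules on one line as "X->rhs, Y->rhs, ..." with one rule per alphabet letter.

A->B, B->AB, C->CA

  step 3 ⇒ step 4: ABBABBABCABABBAB ⇒ B·AB·AB·B·AB·AB·B·AB·CA·B·AB·B·AB·AB·B·AB
    A ↦ B
    B ↦ AB
    C ↦ CA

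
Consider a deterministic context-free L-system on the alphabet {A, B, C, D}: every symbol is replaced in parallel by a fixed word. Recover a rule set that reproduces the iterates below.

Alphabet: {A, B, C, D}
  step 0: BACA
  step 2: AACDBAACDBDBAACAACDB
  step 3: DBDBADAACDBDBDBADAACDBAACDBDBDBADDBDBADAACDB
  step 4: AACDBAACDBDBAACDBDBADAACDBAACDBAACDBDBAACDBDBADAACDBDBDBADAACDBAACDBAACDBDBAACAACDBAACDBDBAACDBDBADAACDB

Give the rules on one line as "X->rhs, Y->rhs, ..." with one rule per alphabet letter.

  step 3 ⇒ step 4: DBDBADAACDBDBDBADAACDBAACDBDBDBADDBDBADAACDB ⇒ AAC·DB·AAC·DB·DB·AAC·DB·DB·AD·AAC·DB·AAC·DB·AAC·DB·DB·AAC·DB·DB·AD·AAC·DB·DB·DB·AD·AAC·DB·AAC·DB·AAC·DB·DB·AAC·AAC·DB·AAC·DB·DB·AAC·DB·DB·AD·AAC·DB
    A ↦ DB
    B ↦ DB
    C ↦ AD
    D ↦ AAC

A->DB, B->DB, C->AD, D->AAC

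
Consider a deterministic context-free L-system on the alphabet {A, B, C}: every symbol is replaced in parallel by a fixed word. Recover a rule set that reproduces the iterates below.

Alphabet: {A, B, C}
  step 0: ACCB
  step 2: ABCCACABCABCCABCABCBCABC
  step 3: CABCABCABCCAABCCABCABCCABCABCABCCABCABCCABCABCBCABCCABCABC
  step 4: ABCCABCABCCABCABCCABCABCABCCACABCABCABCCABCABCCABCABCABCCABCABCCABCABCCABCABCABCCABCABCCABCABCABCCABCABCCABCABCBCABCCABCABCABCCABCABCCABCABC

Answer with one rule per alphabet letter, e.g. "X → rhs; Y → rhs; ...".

  step 3 ⇒ step 4: CABCABCABCCAABCCABCABCCABCABCABCCABCABCCABCABCBCABCCABCABC ⇒ ABC·CA·BC·ABC·CA·BC·ABC·CA·BC·ABC·ABC·CA·CA·BC·ABC·ABC·CA·BC·ABC·CA·BC·ABC·ABC·CA·BC·ABC·CA·BC·ABC·CA·BC·ABC·ABC·CA·BC·ABC·CA·BC·ABC·ABC·CA·BC·ABC·CA·BC·ABC·BC·ABC·CA·BC·ABC·ABC·CA·BC·ABC·CA·BC·ABC
    A ↦ CA
    B ↦ BC
    C ↦ ABC

A->CA, B->BC, C->ABC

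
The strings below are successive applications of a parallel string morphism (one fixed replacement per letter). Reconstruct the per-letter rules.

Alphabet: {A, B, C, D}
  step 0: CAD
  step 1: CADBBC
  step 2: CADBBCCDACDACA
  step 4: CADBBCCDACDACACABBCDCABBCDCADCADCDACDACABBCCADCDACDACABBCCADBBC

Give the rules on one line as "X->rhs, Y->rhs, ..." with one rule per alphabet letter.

  step 1 ⇒ step 2: CADBBC ⇒ CA·D·BBC·CDA·CDA·CA
    A ↦ D
    B ↦ CDA
    C ↦ CA
    D ↦ BBC

A->D, B->CDA, C->CA, D->BBC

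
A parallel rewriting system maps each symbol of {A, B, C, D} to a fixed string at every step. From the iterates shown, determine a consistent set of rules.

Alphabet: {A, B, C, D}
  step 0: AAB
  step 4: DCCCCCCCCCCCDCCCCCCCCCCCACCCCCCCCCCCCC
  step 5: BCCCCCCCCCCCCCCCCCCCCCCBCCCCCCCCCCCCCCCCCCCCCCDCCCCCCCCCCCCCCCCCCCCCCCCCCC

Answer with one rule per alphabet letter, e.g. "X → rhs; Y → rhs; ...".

  step 4 ⇒ step 5: DCCCCCCCCCCCDCCCCCCCCCCCACCCCCCCCCCCCC ⇒ B·CC·CC·CC·CC·CC·CC·CC·CC·CC·CC·CC·B·CC·CC·CC·CC·CC·CC·CC·CC·CC·CC·CC·DC·CC·CC·CC·CC·CC·CC·CC·CC·CC·CC·CC·CC·CC
    A ↦ DC
    C ↦ CC
    D ↦ B
    B ↦ AC  (constrained at step 0)

A->DC, B->AC, C->CC, D->B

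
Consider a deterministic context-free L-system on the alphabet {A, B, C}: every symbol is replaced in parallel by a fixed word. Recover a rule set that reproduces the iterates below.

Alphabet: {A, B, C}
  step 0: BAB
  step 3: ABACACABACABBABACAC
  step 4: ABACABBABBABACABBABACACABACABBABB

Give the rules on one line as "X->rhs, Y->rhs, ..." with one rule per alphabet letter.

  step 3 ⇒ step 4: ABACACABACABBABACAC ⇒ AB·AC·AB·B·AB·B·AB·AC·AB·B·AB·AC·AC·AB·AC·AB·B·AB·B
    A ↦ AB
    B ↦ AC
    C ↦ B

A->AB, B->AC, C->B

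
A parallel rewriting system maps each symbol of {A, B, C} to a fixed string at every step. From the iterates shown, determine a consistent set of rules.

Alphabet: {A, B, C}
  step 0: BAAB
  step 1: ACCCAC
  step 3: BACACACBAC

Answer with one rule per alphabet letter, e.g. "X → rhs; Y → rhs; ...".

A->C, B->AC, C->B

  step 0 ⇒ step 1: BAAB ⇒ AC·C·C·AC
    A ↦ C
    B ↦ AC
    C ↦ B  (constrained at step 1)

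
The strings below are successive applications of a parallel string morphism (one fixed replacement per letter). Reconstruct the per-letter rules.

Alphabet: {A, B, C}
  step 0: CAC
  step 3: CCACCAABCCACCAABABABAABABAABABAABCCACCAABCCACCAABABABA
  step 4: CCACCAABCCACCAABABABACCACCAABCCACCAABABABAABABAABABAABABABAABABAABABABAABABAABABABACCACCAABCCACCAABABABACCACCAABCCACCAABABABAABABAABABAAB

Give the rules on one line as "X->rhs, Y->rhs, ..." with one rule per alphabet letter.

  step 3 ⇒ step 4: CCACCAABCCACCAABABABAABABAABABAABCCACCAABCCACCAABABABA ⇒ CCA·CCA·AB·CCA·CCA·AB·AB·ABA·CCA·CCA·AB·CCA·CCA·AB·AB·ABA·AB·ABA·AB·ABA·AB·AB·ABA·AB·ABA·AB·AB·ABA·AB·ABA·AB·AB·ABA·CCA·CCA·AB·CCA·CCA·AB·AB·ABA·CCA·CCA·AB·CCA·CCA·AB·AB·ABA·AB·ABA·AB·ABA·AB
    A ↦ AB
    B ↦ ABA
    C ↦ CCA

A->AB, B->ABA, C->CCA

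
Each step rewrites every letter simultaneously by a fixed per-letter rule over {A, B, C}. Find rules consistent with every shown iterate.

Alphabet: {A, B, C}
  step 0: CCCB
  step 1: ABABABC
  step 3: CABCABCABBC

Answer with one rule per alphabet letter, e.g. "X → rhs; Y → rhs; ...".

A->B, B->C, C->AB

  step 0 ⇒ step 1: CCCB ⇒ AB·AB·AB·C
    B ↦ C
    C ↦ AB
    A ↦ B  (constrained at step 1)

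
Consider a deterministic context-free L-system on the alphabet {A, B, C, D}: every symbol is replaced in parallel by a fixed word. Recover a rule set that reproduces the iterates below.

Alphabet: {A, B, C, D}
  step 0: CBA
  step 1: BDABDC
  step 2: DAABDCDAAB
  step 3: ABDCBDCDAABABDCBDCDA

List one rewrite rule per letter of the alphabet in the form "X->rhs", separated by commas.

  step 2 ⇒ step 3: DAABDCDAAB ⇒ A·BDC·BDC·DA·A·B·A·BDC·BDC·DA
    A ↦ BDC
    B ↦ DA
    C ↦ B
    D ↦ A

A->BDC, B->DA, C->B, D->A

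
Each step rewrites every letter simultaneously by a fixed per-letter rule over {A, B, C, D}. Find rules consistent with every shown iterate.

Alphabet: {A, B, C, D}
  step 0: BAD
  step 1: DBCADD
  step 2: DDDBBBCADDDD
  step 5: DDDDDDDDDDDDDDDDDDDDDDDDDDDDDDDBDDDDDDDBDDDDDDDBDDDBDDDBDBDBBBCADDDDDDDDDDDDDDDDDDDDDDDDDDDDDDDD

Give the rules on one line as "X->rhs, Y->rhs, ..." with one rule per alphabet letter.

A->CA, B->DB, C->BB, D->DD

  step 1 ⇒ step 2: DBCADD ⇒ DD·DB·BB·CA·DD·DD
    A ↦ CA
    B ↦ DB
    C ↦ BB
    D ↦ DD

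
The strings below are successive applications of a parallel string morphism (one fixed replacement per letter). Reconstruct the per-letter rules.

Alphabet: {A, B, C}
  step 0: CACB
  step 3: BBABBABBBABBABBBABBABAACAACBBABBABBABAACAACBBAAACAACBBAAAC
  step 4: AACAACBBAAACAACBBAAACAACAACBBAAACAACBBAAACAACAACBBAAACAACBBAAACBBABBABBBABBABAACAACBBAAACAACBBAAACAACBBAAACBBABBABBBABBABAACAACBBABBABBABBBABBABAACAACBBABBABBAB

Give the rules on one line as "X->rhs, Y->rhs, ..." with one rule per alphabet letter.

A->BBA, B->AAC, C->B

  step 3 ⇒ step 4: BBABBABBBABBABBBABBABAACAACBBABBABBABAACAACBBAAACAACBBAAAC ⇒ AAC·AAC·BBA·AAC·AAC·BBA·AAC·AAC·AAC·BBA·AAC·AAC·BBA·AAC·AAC·AAC·BBA·AAC·AAC·BBA·AAC·BBA·BBA·B·BBA·BBA·B·AAC·AAC·BBA·AAC·AAC·BBA·AAC·AAC·BBA·AAC·BBA·BBA·B·BBA·BBA·B·AAC·AAC·BBA·BBA·BBA·B·BBA·BBA·B·AAC·AAC·BBA·BBA·BBA·B
    A ↦ BBA
    B ↦ AAC
    C ↦ B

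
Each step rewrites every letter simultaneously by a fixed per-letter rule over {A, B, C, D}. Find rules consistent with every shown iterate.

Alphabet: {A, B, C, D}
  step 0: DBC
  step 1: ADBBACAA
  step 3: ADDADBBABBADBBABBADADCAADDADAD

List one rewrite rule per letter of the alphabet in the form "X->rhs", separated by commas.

  step 0 ⇒ step 1: DBC ⇒ AD·BBA·CAA
    B ↦ BBA
    C ↦ CAA
    D ↦ AD
    A ↦ D  (constrained at step 1)

A->D, B->BBA, C->CAA, D->AD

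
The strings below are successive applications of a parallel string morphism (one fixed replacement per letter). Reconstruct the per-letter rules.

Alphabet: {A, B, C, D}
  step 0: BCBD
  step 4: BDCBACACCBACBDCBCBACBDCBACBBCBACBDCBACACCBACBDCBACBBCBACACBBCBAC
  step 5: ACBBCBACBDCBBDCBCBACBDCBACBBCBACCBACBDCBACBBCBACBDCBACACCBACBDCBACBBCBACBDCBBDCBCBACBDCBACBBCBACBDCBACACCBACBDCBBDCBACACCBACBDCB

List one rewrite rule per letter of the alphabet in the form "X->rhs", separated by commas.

A->BD, B->AC, C->CB, D->BB

  step 4 ⇒ step 5: BDCBACACCBACBDCBCBACBDCBACBBCBACBDCBACACCBACBDCBACBBCBACACBBCBAC ⇒ AC·BB·CB·AC·BD·CB·BD·CB·CB·AC·BD·CB·AC·BB·CB·AC·CB·AC·BD·CB·AC·BB·CB·AC·BD·CB·AC·AC·CB·AC·BD·CB·AC·BB·CB·AC·BD·CB·BD·CB·CB·AC·BD·CB·AC·BB·CB·AC·BD·CB·AC·AC·CB·AC·BD·CB·BD·CB·AC·AC·CB·AC·BD·CB
    A ↦ BD
    B ↦ AC
    C ↦ CB
    D ↦ BB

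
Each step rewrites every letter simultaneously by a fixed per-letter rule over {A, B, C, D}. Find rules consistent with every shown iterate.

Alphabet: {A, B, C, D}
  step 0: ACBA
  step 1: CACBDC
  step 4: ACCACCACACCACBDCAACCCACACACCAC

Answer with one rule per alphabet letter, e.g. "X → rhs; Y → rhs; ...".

A->C, B->BD, C->AC, D->CA

  step 0 ⇒ step 1: ACBA ⇒ C·AC·BD·C
    A ↦ C
    B ↦ BD
    C ↦ AC
    D ↦ CA  (constrained at step 1)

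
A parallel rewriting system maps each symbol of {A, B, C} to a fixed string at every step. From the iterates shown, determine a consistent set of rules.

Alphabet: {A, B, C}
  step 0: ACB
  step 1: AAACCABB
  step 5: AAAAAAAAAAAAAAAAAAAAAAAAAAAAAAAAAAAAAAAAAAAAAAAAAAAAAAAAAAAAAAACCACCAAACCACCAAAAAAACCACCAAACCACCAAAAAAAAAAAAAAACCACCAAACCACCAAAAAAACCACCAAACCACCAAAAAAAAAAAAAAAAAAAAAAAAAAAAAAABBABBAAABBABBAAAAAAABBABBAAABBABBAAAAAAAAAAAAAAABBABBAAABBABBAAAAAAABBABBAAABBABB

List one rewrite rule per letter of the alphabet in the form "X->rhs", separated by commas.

  step 0 ⇒ step 1: ACB ⇒ AA·ACC·ABB
    A ↦ AA
    B ↦ ABB
    C ↦ ACC

A->AA, B->ABB, C->ACC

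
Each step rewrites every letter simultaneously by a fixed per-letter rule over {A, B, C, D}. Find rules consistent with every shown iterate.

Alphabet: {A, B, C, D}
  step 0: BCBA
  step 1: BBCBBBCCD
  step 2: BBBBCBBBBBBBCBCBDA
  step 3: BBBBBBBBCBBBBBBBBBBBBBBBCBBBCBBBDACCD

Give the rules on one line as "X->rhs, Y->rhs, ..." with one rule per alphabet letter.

A->CCD, B->BB, C->CB, D->DA

  step 2 ⇒ step 3: BBBBCBBBBBBBCBCBDA ⇒ BB·BB·BB·BB·CB·BB·BB·BB·BB·BB·BB·BB·CB·BB·CB·BB·DA·CCD
    A ↦ CCD
    B ↦ BB
    C ↦ CB
    D ↦ DA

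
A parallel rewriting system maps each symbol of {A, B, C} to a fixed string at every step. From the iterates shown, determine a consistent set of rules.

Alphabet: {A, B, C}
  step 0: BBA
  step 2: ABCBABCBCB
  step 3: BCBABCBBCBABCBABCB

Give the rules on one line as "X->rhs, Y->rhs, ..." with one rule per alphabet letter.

A->B, B->CB, C->AB

  step 2 ⇒ step 3: ABCBABCBCB ⇒ B·CB·AB·CB·B·CB·AB·CB·AB·CB
    A ↦ B
    B ↦ CB
    C ↦ AB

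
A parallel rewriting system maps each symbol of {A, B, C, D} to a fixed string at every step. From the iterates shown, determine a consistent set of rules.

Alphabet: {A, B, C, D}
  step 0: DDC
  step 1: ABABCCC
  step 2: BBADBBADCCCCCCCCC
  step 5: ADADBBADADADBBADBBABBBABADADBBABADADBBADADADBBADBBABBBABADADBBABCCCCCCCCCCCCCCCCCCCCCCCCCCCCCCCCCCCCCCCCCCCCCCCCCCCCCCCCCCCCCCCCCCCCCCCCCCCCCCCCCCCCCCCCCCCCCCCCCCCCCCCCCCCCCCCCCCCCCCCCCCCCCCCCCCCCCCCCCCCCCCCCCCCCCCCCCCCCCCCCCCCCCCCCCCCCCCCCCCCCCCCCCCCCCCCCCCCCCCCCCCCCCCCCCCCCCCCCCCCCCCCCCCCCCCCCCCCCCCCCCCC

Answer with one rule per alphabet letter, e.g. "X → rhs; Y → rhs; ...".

  step 1 ⇒ step 2: ABABCCC ⇒ BB·AD·BB·AD·CCC·CCC·CCC
    A ↦ BB
    B ↦ AD
    C ↦ CCC
  step 0 ⇒ step 1: DDC ⇒ AB·AB·CCC
    D ↦ AB

A->BB, B->AD, C->CCC, D->AB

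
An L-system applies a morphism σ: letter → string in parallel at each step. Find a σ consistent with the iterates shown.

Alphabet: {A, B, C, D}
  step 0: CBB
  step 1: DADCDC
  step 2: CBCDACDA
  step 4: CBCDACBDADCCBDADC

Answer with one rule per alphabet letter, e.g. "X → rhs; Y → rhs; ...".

A->B, B->DC, C->DA, D->C

  step 1 ⇒ step 2: DADCDC ⇒ C·B·C·DA·C·DA
    A ↦ B
    C ↦ DA
    D ↦ C
  step 0 ⇒ step 1: CBB ⇒ DA·DC·DC
    B ↦ DC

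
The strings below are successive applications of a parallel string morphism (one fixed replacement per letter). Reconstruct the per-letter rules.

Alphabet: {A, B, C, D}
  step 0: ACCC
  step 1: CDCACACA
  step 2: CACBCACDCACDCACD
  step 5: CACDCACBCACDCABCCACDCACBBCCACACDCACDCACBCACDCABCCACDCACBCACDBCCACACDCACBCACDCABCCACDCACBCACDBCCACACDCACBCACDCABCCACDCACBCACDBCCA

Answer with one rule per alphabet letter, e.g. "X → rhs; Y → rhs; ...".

  step 1 ⇒ step 2: CDCACACA ⇒ CA·CB·CA·CD·CA·CD·CA·CD
    A ↦ CD
    C ↦ CA
    D ↦ CB
    B ↦ BC  (constrained at step 2)

A->CD, B->BC, C->CA, D->CB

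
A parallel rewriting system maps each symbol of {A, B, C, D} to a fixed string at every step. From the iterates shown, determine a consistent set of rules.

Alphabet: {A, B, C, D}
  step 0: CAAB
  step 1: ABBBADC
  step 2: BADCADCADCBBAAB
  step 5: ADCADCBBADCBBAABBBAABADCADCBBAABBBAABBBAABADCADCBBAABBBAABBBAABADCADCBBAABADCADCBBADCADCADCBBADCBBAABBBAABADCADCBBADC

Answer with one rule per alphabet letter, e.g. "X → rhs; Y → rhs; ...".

A->B, B->ADC, C->AB, D->BA

  step 1 ⇒ step 2: ABBBADC ⇒ B·ADC·ADC·ADC·B·BA·AB
    A ↦ B
    B ↦ ADC
    C ↦ AB
    D ↦ BA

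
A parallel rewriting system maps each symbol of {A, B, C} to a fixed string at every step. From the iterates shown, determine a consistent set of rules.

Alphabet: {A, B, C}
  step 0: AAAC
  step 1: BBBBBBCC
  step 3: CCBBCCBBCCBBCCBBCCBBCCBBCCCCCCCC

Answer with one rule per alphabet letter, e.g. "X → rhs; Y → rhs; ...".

A->BB, B->CA, C->CC

  step 0 ⇒ step 1: AAAC ⇒ BB·BB·BB·CC
    A ↦ BB
    C ↦ CC
    B ↦ CA  (constrained at step 1)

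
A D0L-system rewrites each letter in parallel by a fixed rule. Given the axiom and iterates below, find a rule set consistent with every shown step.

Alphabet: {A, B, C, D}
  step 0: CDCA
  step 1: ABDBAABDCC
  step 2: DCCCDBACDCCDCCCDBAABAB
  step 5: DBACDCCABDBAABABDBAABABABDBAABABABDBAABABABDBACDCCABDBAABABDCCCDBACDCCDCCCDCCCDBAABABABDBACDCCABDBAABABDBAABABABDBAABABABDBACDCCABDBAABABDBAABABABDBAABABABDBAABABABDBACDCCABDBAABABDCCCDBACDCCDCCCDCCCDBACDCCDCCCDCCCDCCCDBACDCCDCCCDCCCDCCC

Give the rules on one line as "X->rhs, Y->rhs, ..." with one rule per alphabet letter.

  step 1 ⇒ step 2: ABDBAABDCC ⇒ DCC·C·DBA·C·DCC·DCC·C·DBA·AB·AB
    A ↦ DCC
    B ↦ C
    C ↦ AB
    D ↦ DBA

A->DCC, B->C, C->AB, D->DBA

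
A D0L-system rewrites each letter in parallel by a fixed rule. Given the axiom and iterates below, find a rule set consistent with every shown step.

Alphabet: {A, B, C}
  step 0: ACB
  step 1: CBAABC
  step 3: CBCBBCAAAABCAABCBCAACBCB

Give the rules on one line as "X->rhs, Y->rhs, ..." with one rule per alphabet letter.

A->CB, B->BC, C->AA

  step 0 ⇒ step 1: ACB ⇒ CB·AA·BC
    A ↦ CB
    B ↦ BC
    C ↦ AA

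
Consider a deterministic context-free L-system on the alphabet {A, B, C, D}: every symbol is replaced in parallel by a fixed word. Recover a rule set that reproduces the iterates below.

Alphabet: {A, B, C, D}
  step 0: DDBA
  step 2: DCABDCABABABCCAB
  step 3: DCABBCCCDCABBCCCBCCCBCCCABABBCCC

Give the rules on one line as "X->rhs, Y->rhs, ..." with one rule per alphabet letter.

A->BC, B->CC, C->AB, D->DC

  step 2 ⇒ step 3: DCABDCABABABCCAB ⇒ DC·AB·BC·CC·DC·AB·BC·CC·BC·CC·BC·CC·AB·AB·BC·CC
    A ↦ BC
    B ↦ CC
    C ↦ AB
    D ↦ DC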